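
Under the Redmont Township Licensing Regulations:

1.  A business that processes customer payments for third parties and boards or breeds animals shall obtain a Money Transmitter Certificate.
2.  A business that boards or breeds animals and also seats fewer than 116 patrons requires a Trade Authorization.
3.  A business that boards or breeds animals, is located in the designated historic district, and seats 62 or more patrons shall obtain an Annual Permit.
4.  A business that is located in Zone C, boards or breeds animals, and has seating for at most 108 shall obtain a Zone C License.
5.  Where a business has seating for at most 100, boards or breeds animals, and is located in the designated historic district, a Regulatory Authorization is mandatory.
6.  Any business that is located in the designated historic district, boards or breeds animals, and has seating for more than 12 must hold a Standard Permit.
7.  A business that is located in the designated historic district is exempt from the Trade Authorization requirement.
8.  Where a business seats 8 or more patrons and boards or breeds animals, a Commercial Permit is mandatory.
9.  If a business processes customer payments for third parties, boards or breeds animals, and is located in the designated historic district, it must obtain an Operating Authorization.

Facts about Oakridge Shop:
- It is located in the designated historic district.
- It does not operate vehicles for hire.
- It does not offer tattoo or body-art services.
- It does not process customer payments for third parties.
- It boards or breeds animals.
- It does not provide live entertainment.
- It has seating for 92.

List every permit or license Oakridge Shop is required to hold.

Annual Permit, Commercial Permit, Regulatory Authorization, Standard Permit

1. does not process customer payments for third parties; boards or breeds animals → Money Transmitter Certificate not required.
2. boards or breeds animals; seating 92 < 116 → Trade Authorization required.
3. boards or breeds animals; is located in the designated historic district; seating 92 ≥ 62 → Annual Permit required.
4. is located in the designated historic district (not: is located in Zone C); boards or breeds animals; seating 92 ≤ 108 → Zone C License not required.
5. seating 92 ≤ 100; boards or breeds animals; is located in the designated historic district → Regulatory Authorization required.
6. is located in the designated historic district; boards or breeds animals; seating 92 > 12 → Standard Permit required.
7. is located in the designated historic district → exempt from Trade Authorization.
8. seating 92 ≥ 8; boards or breeds animals → Commercial Permit required.
9. does not process customer payments for third parties; boards or breeds animals; is located in the designated historic district → Operating Authorization not required.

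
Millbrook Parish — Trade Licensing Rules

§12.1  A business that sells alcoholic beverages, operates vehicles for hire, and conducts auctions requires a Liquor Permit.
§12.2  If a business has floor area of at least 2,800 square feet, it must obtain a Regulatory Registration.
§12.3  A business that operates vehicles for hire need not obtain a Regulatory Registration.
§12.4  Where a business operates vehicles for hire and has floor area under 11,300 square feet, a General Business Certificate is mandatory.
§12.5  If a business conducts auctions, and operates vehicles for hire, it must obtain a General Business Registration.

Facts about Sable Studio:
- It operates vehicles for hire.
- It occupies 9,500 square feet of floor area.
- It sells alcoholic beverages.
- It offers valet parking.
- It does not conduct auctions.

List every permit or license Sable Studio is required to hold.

General Business Certificate

§12.1 sells alcoholic beverages; operates vehicles for hire; does not conduct auctions → Liquor Permit not required.
§12.2 floor area 9,500 square feet ≥ 2,800 square feet → Regulatory Registration required.
§12.3 operates vehicles for hire → exempt from Regulatory Registration.
§12.4 operates vehicles for hire; floor area 9,500 square feet < 11,300 square feet → General Business Certificate required.
§12.5 does not conduct auctions; operates vehicles for hire → General Business Registration not required.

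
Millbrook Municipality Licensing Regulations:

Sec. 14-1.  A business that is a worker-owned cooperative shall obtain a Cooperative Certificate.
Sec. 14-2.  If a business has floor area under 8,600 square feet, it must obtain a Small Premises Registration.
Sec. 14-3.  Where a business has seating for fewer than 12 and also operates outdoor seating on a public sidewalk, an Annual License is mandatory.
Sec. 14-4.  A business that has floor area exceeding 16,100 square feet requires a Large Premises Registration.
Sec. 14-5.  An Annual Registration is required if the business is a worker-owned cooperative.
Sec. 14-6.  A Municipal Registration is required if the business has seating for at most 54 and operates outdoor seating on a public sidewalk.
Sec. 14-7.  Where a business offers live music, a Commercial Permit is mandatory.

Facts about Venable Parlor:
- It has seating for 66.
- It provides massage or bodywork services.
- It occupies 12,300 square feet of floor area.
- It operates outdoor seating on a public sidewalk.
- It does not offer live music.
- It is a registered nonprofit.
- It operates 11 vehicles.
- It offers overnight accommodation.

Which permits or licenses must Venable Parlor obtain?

None

Sec. 14-1. is a registered nonprofit (not: is a worker-owned cooperative) → Cooperative Certificate not required.
Sec. 14-2. floor area 12,300 square feet ≥ 8,600 square feet → Small Premises Registration not required.
Sec. 14-3. seating 66 ≥ 12; operates outdoor seating on a public sidewalk → Annual License not required.
Sec. 14-4. floor area 12,300 square feet ≤ 16,100 square feet → Large Premises Registration not required.
Sec. 14-5. is a registered nonprofit (not: is a worker-owned cooperative) → Annual Registration not required.
Sec. 14-6. seating 66 > 54; operates outdoor seating on a public sidewalk → Municipal Registration not required.
Sec. 14-7. does not offer live music → Commercial Permit not required.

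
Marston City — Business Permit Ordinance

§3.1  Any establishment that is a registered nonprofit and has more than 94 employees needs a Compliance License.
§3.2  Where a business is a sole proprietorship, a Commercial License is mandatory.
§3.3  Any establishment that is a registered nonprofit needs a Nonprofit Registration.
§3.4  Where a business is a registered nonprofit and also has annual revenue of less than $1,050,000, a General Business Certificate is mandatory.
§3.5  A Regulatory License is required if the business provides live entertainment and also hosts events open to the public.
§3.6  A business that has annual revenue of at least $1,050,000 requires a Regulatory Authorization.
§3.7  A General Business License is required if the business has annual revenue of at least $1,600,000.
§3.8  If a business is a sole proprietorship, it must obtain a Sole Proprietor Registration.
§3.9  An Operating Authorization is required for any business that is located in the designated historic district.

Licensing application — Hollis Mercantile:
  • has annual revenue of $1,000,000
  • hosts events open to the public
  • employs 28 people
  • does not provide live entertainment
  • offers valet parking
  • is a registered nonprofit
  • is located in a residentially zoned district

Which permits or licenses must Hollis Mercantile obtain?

§3.1 is a registered nonprofit; employees 28 ≤ 94 → Compliance License not required.
§3.2 is a registered nonprofit (not: is a sole proprietorship) → Commercial License not required.
§3.3 is a registered nonprofit → Nonprofit Registration required.
§3.4 is a registered nonprofit; revenue $1,000,000 < $1,050,000 → General Business Certificate required.
§3.5 does not provide live entertainment; hosts events open to the public → Regulatory License not required.
§3.6 revenue $1,000,000 < $1,050,000 → Regulatory Authorization not required.
§3.7 revenue $1,000,000 < $1,600,000 → General Business License not required.
§3.8 is a registered nonprofit (not: is a sole proprietorship) → Sole Proprietor Registration not required.
§3.9 is located in a residentially zoned district (not: is located in the designated historic district) → Operating Authorization not required.

General Business Certificate, Nonprofit Registration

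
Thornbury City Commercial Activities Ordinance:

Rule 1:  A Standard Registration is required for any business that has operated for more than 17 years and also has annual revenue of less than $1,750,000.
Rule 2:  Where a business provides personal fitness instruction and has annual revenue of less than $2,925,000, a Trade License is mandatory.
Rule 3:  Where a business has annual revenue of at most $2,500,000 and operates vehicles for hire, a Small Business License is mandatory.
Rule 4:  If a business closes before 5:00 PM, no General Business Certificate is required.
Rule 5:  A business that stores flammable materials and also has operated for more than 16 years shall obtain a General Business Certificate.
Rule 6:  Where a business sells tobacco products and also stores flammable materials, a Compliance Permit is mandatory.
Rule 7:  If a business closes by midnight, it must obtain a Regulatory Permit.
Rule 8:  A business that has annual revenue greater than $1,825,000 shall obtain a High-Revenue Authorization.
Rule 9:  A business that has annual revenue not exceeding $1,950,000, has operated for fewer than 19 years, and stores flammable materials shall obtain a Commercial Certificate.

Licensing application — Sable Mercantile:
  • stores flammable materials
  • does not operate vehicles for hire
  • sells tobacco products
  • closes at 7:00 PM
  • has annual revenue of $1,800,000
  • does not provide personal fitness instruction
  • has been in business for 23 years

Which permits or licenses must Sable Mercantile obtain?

Compliance Permit, General Business Certificate, Regulatory Permit

Rule 1: years in business 23 > 17; revenue $1,800,000 ≥ $1,750,000 → Standard Registration not required.
Rule 2: does not provide personal fitness instruction; revenue $1,800,000 < $2,925,000 → Trade License not required.
Rule 3: revenue $1,800,000 ≤ $2,500,000; does not operate vehicles for hire → Small Business License not required.
Rule 4: closes 7:00 PM, after 5:00 PM → General Business Certificate exemption does not apply.
Rule 5: stores flammable materials; years in business 23 > 16 → General Business Certificate required.
Rule 6: sells tobacco products; stores flammable materials → Compliance Permit required.
Rule 7: closes 7:00 PM, at/before midnight → Regulatory Permit required.
Rule 8: revenue $1,800,000 ≤ $1,825,000 → High-Revenue Authorization not required.
Rule 9: revenue $1,800,000 ≤ $1,950,000; years in business 23 ≥ 19; stores flammable materials → Commercial Certificate not required.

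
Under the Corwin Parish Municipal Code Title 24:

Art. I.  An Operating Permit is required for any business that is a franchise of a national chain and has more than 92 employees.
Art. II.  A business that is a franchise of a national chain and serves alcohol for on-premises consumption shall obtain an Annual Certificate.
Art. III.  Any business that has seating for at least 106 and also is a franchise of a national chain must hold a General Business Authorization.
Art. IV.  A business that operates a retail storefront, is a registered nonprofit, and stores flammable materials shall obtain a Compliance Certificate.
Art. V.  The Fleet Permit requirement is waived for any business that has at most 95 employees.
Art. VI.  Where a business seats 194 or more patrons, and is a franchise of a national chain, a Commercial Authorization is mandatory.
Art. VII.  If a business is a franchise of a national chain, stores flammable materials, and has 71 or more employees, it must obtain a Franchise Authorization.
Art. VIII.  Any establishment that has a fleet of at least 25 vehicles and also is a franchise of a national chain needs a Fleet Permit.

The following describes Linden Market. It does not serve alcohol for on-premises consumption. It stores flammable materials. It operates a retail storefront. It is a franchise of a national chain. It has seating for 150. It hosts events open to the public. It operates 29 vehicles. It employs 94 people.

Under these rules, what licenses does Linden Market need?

Franchise Authorization, General Business Authorization, Operating Permit

Art. I. is a franchise of a national chain; employees 94 > 92 → Operating Permit required.
Art. II. is a franchise of a national chain; does not serve alcohol for on-premises consumption → Annual Certificate not required.
Art. III. seating 150 ≥ 106; is a franchise of a national chain → General Business Authorization required.
Art. IV. operates a retail storefront; is a franchise of a national chain (not: is a registered nonprofit); stores flammable materials → Compliance Certificate not required.
Art. V. employees 94 ≤ 95 → exempt from Fleet Permit.
Art. VI. seating 150 < 194; is a franchise of a national chain → Commercial Authorization not required.
Art. VII. is a franchise of a national chain; stores flammable materials; employees 94 ≥ 71 → Franchise Authorization required.
Art. VIII. vehicles 29 ≥ 25; is a franchise of a national chain → Fleet Permit required.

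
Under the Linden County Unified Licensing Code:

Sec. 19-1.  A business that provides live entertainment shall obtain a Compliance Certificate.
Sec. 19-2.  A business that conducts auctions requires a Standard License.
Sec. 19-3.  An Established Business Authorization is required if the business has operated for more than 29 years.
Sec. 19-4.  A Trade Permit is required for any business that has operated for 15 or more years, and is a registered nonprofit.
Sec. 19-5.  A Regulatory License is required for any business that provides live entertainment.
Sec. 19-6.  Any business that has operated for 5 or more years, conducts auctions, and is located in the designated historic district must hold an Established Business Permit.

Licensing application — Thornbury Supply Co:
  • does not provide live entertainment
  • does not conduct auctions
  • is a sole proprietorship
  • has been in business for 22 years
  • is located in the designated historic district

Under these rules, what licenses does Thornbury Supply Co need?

None

Sec. 19-1. does not provide live entertainment → Compliance Certificate not required.
Sec. 19-2. does not conduct auctions → Standard License not required.
Sec. 19-3. years in business 22 ≤ 29 → Established Business Authorization not required.
Sec. 19-4. years in business 22 ≥ 15; is a sole proprietorship (not: is a registered nonprofit) → Trade Permit not required.
Sec. 19-5. does not provide live entertainment → Regulatory License not required.
Sec. 19-6. years in business 22 ≥ 5; does not conduct auctions; is located in the designated historic district → Established Business Permit not required.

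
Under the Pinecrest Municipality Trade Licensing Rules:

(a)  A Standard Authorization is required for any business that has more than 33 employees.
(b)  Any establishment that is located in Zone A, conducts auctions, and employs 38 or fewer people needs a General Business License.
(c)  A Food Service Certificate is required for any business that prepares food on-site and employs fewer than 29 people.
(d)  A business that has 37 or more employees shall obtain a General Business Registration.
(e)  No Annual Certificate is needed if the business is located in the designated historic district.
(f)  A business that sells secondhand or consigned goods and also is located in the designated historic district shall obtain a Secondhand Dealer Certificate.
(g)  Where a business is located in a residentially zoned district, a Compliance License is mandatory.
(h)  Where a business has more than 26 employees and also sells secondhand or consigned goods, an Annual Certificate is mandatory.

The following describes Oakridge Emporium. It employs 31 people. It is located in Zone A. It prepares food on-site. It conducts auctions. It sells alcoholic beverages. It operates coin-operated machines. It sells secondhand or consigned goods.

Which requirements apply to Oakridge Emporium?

(a) employees 31 ≤ 33 → Standard Authorization not required.
(b) is located in Zone A; conducts auctions; employees 31 ≤ 38 → General Business License required.
(c) prepares food on-site; employees 31 ≥ 29 → Food Service Certificate not required.
(d) employees 31 < 37 → General Business Registration not required.
(e) is located in Zone A (not: is located in the designated historic district) → Annual Certificate exemption does not apply.
(f) sells secondhand or consigned goods; is located in Zone A (not: is located in the designated historic district) → Secondhand Dealer Certificate not required.
(g) is located in Zone A (not: is located in a residentially zoned district) → Compliance License not required.
(h) employees 31 > 26; sells secondhand or consigned goods → Annual Certificate required.

Annual Certificate, General Business License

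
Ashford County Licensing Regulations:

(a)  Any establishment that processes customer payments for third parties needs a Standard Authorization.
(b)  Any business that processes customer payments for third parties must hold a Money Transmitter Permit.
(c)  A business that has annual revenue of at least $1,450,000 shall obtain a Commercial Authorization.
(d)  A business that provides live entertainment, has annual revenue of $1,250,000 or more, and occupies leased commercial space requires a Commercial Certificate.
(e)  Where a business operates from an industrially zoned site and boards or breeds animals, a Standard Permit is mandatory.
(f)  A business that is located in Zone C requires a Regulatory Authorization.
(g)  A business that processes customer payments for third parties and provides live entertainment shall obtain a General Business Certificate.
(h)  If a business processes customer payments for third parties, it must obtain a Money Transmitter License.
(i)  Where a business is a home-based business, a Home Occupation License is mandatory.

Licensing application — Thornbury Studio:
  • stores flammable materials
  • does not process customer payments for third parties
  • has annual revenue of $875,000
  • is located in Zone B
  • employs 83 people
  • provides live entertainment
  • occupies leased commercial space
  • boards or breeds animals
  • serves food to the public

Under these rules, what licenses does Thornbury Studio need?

(a) does not process customer payments for third parties → Standard Authorization not required.
(b) does not process customer payments for third parties → Money Transmitter Permit not required.
(c) revenue $875,000 < $1,450,000 → Commercial Authorization not required.
(d) provides live entertainment; revenue $875,000 < $1,250,000; occupies leased commercial space → Commercial Certificate not required.
(e) occupies leased commercial space (not: operates from an industrially zoned site); boards or breeds animals → Standard Permit not required.
(f) is located in Zone B (not: is located in Zone C) → Regulatory Authorization not required.
(g) does not process customer payments for third parties; provides live entertainment → General Business Certificate not required.
(h) does not process customer payments for third parties → Money Transmitter License not required.
(i) occupies leased commercial space (not: is a home-based business) → Home Occupation License not required.

None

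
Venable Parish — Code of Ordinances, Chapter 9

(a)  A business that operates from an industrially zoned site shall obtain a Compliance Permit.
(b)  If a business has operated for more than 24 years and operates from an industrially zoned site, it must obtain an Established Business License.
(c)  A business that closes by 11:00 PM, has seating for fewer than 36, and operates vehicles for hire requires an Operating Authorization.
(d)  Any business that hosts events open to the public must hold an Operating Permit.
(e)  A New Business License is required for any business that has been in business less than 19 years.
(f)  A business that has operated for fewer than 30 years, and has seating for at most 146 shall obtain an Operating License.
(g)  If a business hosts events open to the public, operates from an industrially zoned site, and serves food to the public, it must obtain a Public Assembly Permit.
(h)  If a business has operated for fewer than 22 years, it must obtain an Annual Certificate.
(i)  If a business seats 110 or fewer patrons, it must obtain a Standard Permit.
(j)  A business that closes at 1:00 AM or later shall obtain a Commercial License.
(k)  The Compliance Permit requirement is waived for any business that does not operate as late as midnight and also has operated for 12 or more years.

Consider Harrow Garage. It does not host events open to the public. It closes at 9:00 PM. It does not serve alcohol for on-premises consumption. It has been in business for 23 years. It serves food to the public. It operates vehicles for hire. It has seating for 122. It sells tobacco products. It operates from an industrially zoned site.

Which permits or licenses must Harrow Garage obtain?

(a) operates from an industrially zoned site → Compliance Permit required.
(b) years in business 23 ≤ 24; operates from an industrially zoned site → Established Business License not required.
(c) closes 9:00 PM, at/before 11:00 PM; seating 122 ≥ 36; operates vehicles for hire → Operating Authorization not required.
(d) does not host events open to the public → Operating Permit not required.
(e) years in business 23 ≥ 19 → New Business License not required.
(f) years in business 23 < 30; seating 122 ≤ 146 → Operating License required.
(g) does not host events open to the public; operates from an industrially zoned site; serves food to the public → Public Assembly Permit not required.
(h) years in business 23 ≥ 22 → Annual Certificate not required.
(i) seating 122 > 110 → Standard Permit not required.
(j) closes 9:00 PM, at/before 1:00 AM → Commercial License not required.
(k) closes 9:00 PM, at/before midnight; years in business 23 ≥ 12 → exempt from Compliance Permit.

Operating License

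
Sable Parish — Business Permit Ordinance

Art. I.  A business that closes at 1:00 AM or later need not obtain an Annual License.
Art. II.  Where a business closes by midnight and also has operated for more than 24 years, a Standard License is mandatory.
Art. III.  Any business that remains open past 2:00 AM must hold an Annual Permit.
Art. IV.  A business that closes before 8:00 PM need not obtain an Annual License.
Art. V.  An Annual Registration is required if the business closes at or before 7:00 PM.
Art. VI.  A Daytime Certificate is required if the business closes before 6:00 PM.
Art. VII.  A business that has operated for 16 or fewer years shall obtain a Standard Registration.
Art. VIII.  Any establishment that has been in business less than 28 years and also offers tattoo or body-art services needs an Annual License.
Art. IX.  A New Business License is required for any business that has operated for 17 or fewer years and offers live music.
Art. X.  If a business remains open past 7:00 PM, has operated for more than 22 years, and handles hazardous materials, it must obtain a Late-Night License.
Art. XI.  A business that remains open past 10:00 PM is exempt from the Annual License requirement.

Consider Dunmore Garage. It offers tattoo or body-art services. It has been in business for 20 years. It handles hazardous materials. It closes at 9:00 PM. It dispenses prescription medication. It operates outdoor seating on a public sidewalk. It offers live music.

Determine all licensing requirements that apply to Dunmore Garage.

Art. I. closes 9:00 PM, at/before 1:00 AM → Annual License exemption does not apply.
Art. II. closes 9:00 PM, at/before midnight; years in business 20 ≤ 24 → Standard License not required.
Art. III. closes 9:00 PM, at/before 2:00 AM → Annual Permit not required.
Art. IV. closes 9:00 PM, after 8:00 PM → Annual License exemption does not apply.
Art. V. closes 9:00 PM, after 7:00 PM → Annual Registration not required.
Art. VI. closes 9:00 PM, after 6:00 PM → Daytime Certificate not required.
Art. VII. years in business 20 > 16 → Standard Registration not required.
Art. VIII. years in business 20 < 28; offers tattoo or body-art services → Annual License required.
Art. IX. years in business 20 > 17; offers live music → New Business License not required.
Art. X. closes 9:00 PM, after 7:00 PM; years in business 20 ≤ 22; handles hazardous materials → Late-Night License not required.
Art. XI. closes 9:00 PM, at/before 10:00 PM → Annual License exemption does not apply.

Annual License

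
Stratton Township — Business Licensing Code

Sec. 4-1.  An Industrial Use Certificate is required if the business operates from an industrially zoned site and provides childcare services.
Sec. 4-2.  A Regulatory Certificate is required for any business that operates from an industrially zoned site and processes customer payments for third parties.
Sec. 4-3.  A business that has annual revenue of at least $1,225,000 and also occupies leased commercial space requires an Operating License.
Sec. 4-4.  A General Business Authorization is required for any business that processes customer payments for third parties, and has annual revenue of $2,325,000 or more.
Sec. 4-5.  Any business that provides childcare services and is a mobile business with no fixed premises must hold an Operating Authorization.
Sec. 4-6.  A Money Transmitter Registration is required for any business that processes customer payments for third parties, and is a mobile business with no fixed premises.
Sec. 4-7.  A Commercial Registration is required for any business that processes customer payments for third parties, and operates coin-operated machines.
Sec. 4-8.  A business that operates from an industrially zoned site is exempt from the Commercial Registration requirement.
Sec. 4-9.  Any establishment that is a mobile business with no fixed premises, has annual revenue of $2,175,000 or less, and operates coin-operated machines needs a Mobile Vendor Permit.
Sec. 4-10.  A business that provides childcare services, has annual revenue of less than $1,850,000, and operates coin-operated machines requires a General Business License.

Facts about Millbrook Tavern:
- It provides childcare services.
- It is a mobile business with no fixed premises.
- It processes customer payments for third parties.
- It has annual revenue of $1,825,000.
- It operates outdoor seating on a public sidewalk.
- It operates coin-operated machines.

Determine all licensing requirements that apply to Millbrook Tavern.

Commercial Registration, General Business License, Mobile Vendor Permit, Money Transmitter Registration, Operating Authorization

Sec. 4-1. is a mobile business with no fixed premises (not: operates from an industrially zoned site); provides childcare services → Industrial Use Certificate not required.
Sec. 4-2. is a mobile business with no fixed premises (not: operates from an industrially zoned site); processes customer payments for third parties → Regulatory Certificate not required.
Sec. 4-3. revenue $1,825,000 ≥ $1,225,000; is a mobile business with no fixed premises (not: occupies leased commercial space) → Operating License not required.
Sec. 4-4. processes customer payments for third parties; revenue $1,825,000 < $2,325,000 → General Business Authorization not required.
Sec. 4-5. provides childcare services; is a mobile business with no fixed premises → Operating Authorization required.
Sec. 4-6. processes customer payments for third parties; is a mobile business with no fixed premises → Money Transmitter Registration required.
Sec. 4-7. processes customer payments for third parties; operates coin-operated machines → Commercial Registration required.
Sec. 4-8. is a mobile business with no fixed premises (not: operates from an industrially zoned site) → Commercial Registration exemption does not apply.
Sec. 4-9. is a mobile business with no fixed premises; revenue $1,825,000 ≤ $2,175,000; operates coin-operated machines → Mobile Vendor Permit required.
Sec. 4-10. provides childcare services; revenue $1,825,000 < $1,850,000; operates coin-operated machines → General Business License required.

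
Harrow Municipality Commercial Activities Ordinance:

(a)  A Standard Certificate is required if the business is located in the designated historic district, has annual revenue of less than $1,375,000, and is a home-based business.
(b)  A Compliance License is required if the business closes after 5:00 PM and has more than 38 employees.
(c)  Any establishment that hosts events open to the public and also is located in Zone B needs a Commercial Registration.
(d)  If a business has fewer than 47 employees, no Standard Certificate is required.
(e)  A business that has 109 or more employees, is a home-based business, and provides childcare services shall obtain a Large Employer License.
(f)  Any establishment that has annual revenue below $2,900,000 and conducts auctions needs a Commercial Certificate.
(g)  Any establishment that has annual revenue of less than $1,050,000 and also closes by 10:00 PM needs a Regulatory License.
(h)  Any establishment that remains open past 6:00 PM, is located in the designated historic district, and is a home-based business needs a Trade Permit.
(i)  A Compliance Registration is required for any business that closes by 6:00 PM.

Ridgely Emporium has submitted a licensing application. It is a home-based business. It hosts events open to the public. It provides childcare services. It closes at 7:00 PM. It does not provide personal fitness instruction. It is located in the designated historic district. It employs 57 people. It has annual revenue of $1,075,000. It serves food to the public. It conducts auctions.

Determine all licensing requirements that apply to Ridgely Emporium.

(a) is located in the designated historic district; revenue $1,075,000 < $1,375,000; is a home-based business → Standard Certificate required.
(b) closes 7:00 PM, after 5:00 PM; employees 57 > 38 → Compliance License required.
(c) hosts events open to the public; is located in the designated historic district (not: is located in Zone B) → Commercial Registration not required.
(d) employees 57 ≥ 47 → Standard Certificate exemption does not apply.
(e) employees 57 < 109; is a home-based business; provides childcare services → Large Employer License not required.
(f) revenue $1,075,000 < $2,900,000; conducts auctions → Commercial Certificate required.
(g) revenue $1,075,000 ≥ $1,050,000; closes 7:00 PM, at/before 10:00 PM → Regulatory License not required.
(h) closes 7:00 PM, after 6:00 PM; is located in the designated historic district; is a home-based business → Trade Permit required.
(i) closes 7:00 PM, after 6:00 PM → Compliance Registration not required.

Commercial Certificate, Compliance License, Standard Certificate, Trade Permit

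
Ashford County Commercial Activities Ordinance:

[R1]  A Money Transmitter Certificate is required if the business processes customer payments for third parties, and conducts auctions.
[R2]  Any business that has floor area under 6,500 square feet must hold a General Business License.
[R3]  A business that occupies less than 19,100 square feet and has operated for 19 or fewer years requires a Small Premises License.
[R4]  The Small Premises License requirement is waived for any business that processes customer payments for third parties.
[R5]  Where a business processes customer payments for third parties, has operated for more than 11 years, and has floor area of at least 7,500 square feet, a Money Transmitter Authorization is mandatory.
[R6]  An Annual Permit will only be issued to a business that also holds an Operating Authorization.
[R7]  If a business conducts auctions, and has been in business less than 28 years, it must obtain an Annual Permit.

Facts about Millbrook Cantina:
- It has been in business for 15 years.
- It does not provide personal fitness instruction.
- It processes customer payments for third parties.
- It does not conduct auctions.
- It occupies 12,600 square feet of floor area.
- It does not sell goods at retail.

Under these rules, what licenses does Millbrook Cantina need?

Money Transmitter Authorization

[R1] processes customer payments for third parties; does not conduct auctions → Money Transmitter Certificate not required.
[R2] floor area 12,600 square feet ≥ 6,500 square feet → General Business License not required.
[R3] floor area 12,600 square feet < 19,100 square feet; years in business 15 ≤ 19 → Small Premises License required.
[R4] processes customer payments for third parties → exempt from Small Premises License.
[R5] processes customer payments for third parties; years in business 15 > 11; floor area 12,600 square feet ≥ 7,500 square feet → Money Transmitter Authorization required.
[R6] Annual Permit is not required → no effect.
[R7] does not conduct auctions; years in business 15 < 28 → Annual Permit not required.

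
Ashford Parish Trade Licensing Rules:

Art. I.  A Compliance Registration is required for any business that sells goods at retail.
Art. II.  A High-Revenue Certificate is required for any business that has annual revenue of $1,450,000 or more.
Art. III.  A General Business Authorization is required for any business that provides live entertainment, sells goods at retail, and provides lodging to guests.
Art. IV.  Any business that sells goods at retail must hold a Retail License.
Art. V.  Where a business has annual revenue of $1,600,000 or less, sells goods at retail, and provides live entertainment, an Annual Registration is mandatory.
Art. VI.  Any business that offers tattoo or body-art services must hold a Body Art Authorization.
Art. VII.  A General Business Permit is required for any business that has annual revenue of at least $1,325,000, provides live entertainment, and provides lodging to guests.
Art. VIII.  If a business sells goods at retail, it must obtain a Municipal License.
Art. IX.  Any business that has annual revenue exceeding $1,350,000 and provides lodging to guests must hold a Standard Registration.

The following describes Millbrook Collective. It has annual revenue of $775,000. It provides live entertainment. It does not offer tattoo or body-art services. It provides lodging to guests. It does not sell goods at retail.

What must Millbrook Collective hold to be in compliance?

None

Art. I. does not sell goods at retail → Compliance Registration not required.
Art. II. revenue $775,000 < $1,450,000 → High-Revenue Certificate not required.
Art. III. provides live entertainment; does not sell goods at retail; provides lodging to guests → General Business Authorization not required.
Art. IV. does not sell goods at retail → Retail License not required.
Art. V. revenue $775,000 ≤ $1,600,000; does not sell goods at retail; provides live entertainment → Annual Registration not required.
Art. VI. does not offer tattoo or body-art services → Body Art Authorization not required.
Art. VII. revenue $775,000 < $1,325,000; provides live entertainment; provides lodging to guests → General Business Permit not required.
Art. VIII. does not sell goods at retail → Municipal License not required.
Art. IX. revenue $775,000 ≤ $1,350,000; provides lodging to guests → Standard Registration not required.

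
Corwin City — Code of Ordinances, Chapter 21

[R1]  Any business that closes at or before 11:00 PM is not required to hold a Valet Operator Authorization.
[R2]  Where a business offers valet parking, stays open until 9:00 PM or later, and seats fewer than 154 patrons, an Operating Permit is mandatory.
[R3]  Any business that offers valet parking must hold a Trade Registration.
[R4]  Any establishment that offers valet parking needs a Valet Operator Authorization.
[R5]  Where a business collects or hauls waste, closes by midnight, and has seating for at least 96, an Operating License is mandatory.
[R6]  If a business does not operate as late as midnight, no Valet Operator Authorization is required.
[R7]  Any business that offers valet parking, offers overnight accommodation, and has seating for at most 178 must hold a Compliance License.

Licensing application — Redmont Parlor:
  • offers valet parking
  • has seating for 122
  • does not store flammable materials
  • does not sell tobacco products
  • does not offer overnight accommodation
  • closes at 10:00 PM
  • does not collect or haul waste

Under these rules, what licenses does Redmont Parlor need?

Operating Permit, Trade Registration

[R1] closes 10:00 PM, at/before 11:00 PM → exempt from Valet Operator Authorization.
[R2] offers valet parking; closes 10:00 PM, after 9:00 PM; seating 122 < 154 → Operating Permit required.
[R3] offers valet parking → Trade Registration required.
[R4] offers valet parking → Valet Operator Authorization required.
[R5] does not collect or haul waste; closes 10:00 PM, at/before midnight; seating 122 ≥ 96 → Operating License not required.
[R6] closes 10:00 PM, at/before midnight → exempt from Valet Operator Authorization.
[R7] offers valet parking; does not offer overnight accommodation; seating 122 ≤ 178 → Compliance License not required.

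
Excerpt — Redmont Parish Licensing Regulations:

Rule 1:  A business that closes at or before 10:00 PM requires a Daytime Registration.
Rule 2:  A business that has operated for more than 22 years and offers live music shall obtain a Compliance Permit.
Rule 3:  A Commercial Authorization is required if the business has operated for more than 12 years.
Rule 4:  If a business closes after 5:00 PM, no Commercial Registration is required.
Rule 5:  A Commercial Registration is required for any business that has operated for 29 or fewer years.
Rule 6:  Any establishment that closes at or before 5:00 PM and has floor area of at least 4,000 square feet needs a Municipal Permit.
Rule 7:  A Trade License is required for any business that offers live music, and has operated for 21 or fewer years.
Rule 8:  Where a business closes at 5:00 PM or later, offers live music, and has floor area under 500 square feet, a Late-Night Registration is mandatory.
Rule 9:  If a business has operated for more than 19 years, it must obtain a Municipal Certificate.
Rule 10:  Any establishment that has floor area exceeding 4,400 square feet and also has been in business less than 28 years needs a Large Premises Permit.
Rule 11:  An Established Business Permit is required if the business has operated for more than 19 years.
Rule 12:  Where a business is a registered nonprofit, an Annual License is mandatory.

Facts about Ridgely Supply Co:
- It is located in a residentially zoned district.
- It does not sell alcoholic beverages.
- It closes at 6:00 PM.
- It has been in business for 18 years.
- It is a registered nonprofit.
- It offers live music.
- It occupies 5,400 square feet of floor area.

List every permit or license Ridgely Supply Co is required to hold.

Rule 1: closes 6:00 PM, at/before 10:00 PM → Daytime Registration required.
Rule 2: years in business 18 ≤ 22; offers live music → Compliance Permit not required.
Rule 3: years in business 18 > 12 → Commercial Authorization required.
Rule 4: closes 6:00 PM, after 5:00 PM → exempt from Commercial Registration.
Rule 5: years in business 18 ≤ 29 → Commercial Registration required.
Rule 6: closes 6:00 PM, after 5:00 PM; floor area 5,400 square feet ≥ 4,000 square feet → Municipal Permit not required.
Rule 7: offers live music; years in business 18 ≤ 21 → Trade License required.
Rule 8: closes 6:00 PM, after 5:00 PM; offers live music; floor area 5,400 square feet ≥ 500 square feet → Late-Night Registration not required.
Rule 9: years in business 18 ≤ 19 → Municipal Certificate not required.
Rule 10: floor area 5,400 square feet > 4,400 square feet; years in business 18 < 28 → Large Premises Permit required.
Rule 11: years in business 18 ≤ 19 → Established Business Permit not required.
Rule 12: is a registered nonprofit → Annual License required.

Annual License, Commercial Authorization, Daytime Registration, Large Premises Permit, Trade License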